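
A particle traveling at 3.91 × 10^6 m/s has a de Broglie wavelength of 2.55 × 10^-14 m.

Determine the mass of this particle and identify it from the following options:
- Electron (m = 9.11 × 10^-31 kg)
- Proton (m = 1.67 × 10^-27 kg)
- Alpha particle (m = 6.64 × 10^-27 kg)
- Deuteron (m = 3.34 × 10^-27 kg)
The particle is an alpha particle.

From λ = h/(mv), solve for mass:

m = h/(λv)
m = (6.626 × 10^-34 J·s) / (2.55 × 10^-14 m × 3.91 × 10^6 m/s)
m = 6.65 × 10^-27 kg

Comparing with the listed masses, this is closest to an alpha particle.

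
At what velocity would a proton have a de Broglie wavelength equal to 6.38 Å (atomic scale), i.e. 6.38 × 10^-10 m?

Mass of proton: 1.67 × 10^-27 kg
6.22 × 10^2 m/s

From λ = h/(mv), solve for v:

v = h/(mλ)
v = (6.626 × 10^-34 J·s) / (1.67 × 10^-27 kg × 6.38 × 10^-10 m)
v = 6.22 × 10^2 m/s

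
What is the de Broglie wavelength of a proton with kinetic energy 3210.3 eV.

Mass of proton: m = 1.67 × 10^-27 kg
5.06 × 10^-13 m

Using λ = h/√(2mKE):

First convert KE to Joules: KE = 3210.3 eV = 5.143 × 10^-16 J

λ = h/√(2mKE)
λ = (6.626 × 10^-34 J·s) / √(2 × 1.67 × 10^-27 kg × 5.143 × 10^-16 J)
λ = 5.06 × 10^-13 m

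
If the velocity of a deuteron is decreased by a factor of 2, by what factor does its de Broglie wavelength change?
The wavelength increases by a factor of 2.

From λ = h/(mv), the wavelength is inversely proportional to velocity:

λ ∝ 1/v

If v → v/2, then λ → 2λ

When velocity is decreased by a factor of 2, the wavelength increases by a factor of 2.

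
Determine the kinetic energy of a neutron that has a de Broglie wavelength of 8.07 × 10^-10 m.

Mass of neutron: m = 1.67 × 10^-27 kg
2.02 × 10^-22 J (or 1.26 × 10^-3 eV)

From λ = h/√(2mKE), we solve for KE:

λ² = h²/(2mKE)
KE = h²/(2mλ²)
KE = (6.626 × 10^-34 J·s)² / (2 × 1.67 × 10^-27 kg × (8.07 × 10^-10 m)²)
KE = 2.02 × 10^-22 J
KE = 1.26 × 10^-3 eV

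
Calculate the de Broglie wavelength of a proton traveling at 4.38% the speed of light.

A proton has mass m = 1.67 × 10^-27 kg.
3.02 × 10^-14 m

Using the de Broglie relation λ = h/(mv):

v = 4.38% × c = 1.313 × 10^7 m/s

λ = h/(mv)
λ = (6.626 × 10^-34 J·s) / (1.67 × 10^-27 kg × 1.313 × 10^7 m/s)
λ = 3.02 × 10^-14 m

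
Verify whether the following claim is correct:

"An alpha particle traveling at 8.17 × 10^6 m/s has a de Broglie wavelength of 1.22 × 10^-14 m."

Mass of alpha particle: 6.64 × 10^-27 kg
True

The claim is correct.

Using λ = h/(mv):
λ = (6.626 × 10^-34 J·s) / (6.64 × 10^-27 kg × 8.17 × 10^6 m/s)
λ = 1.22 × 10^-14 m

This matches the claimed value.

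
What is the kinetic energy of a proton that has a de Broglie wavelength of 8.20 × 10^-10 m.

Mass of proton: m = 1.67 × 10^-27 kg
1.95 × 10^-22 J (or 1.22 × 10^-3 eV)

From λ = h/√(2mKE), we solve for KE:

λ² = h²/(2mKE)
KE = h²/(2mλ²)
KE = (6.626 × 10^-34 J·s)² / (2 × 1.67 × 10^-27 kg × (8.20 × 10^-10 m)²)
KE = 1.95 × 10^-22 J
KE = 1.22 × 10^-3 eV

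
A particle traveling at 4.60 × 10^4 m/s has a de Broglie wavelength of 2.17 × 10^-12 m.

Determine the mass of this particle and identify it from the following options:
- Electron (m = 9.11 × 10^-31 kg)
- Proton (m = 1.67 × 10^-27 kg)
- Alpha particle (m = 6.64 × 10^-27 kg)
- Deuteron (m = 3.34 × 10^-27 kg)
The particle is an alpha particle.

From λ = h/(mv), solve for mass:

m = h/(λv)
m = (6.626 × 10^-34 J·s) / (2.17 × 10^-12 m × 4.60 × 10^4 m/s)
m = 6.64 × 10^-27 kg

Comparing with the listed masses, this is closest to an alpha particle.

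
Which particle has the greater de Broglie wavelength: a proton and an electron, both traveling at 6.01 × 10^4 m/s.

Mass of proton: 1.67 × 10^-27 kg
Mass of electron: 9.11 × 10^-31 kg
The electron has the longer wavelength.

Using λ = h/(mv), since both particles have the same velocity, the wavelength depends only on mass.

For proton: λ₁ = h/(m₁v) = 6.60 × 10^-12 m
For electron: λ₂ = h/(m₂v) = 1.21 × 10^-8 m

Since λ ∝ 1/m at constant velocity, the lighter particle has the longer wavelength.

The electron has the longer de Broglie wavelength.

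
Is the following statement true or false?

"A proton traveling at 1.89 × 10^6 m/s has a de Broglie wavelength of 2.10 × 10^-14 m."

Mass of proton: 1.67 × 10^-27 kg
False

The claim is incorrect.

Using λ = h/(mv):
λ = (6.626 × 10^-34 J·s) / (1.67 × 10^-27 kg × 1.89 × 10^6 m/s)
λ = 2.10 × 10^-13 m

The actual wavelength differs from the claimed 2.10 × 10^-14 m.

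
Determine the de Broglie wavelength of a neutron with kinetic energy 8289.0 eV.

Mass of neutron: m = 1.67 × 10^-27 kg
3.15 × 10^-13 m

Using λ = h/√(2mKE):

First convert KE to Joules: KE = 8289.0 eV = 1.328 × 10^-15 J

λ = h/√(2mKE)
λ = (6.626 × 10^-34 J·s) / √(2 × 1.67 × 10^-27 kg × 1.328 × 10^-15 J)
λ = 3.15 × 10^-13 m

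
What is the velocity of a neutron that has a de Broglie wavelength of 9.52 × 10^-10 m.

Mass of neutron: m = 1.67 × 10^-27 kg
4.17 × 10^2 m/s

From the de Broglie relation λ = h/(mv), we solve for v:

v = h/(mλ)
v = (6.626 × 10^-34 J·s) / (1.67 × 10^-27 kg × 9.52 × 10^-10 m)
v = 4.17 × 10^2 m/s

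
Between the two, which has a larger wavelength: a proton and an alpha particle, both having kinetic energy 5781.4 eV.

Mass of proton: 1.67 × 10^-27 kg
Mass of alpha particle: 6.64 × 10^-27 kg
The proton has the longer wavelength.

Using λ = h/√(2mKE):

For proton: λ₁ = h/√(2m₁KE) = 3.77 × 10^-13 m
For alpha particle: λ₂ = h/√(2m₂KE) = 1.89 × 10^-13 m

Since λ ∝ 1/√m at constant kinetic energy, the lighter particle has the longer wavelength.

The proton has the longer de Broglie wavelength.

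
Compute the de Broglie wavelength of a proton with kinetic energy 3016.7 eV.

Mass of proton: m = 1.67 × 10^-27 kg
5.22 × 10^-13 m

Using λ = h/√(2mKE):

First convert KE to Joules: KE = 3016.7 eV = 4.833 × 10^-16 J

λ = h/√(2mKE)
λ = (6.626 × 10^-34 J·s) / √(2 × 1.67 × 10^-27 kg × 4.833 × 10^-16 J)
λ = 5.22 × 10^-13 m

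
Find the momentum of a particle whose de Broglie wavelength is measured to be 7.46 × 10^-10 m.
8.88 × 10^-25 kg·m/s

From the de Broglie relation λ = h/p, we solve for p:

p = h/λ
p = (6.626 × 10^-34 J·s) / (7.46 × 10^-10 m)
p = 8.88 × 10^-25 kg·m/s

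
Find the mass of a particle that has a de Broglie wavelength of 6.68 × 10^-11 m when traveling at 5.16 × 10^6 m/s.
1.92 × 10^-30 kg

From the de Broglie relation λ = h/(mv), we solve for m:

m = h/(λv)
m = (6.626 × 10^-34 J·s) / (6.68 × 10^-11 m × 5.16 × 10^6 m/s)
m = 1.92 × 10^-30 kg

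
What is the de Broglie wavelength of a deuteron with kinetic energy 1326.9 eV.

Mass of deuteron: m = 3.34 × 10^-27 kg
5.56 × 10^-13 m

Using λ = h/√(2mKE):

First convert KE to Joules: KE = 1326.9 eV = 2.126 × 10^-16 J

λ = h/√(2mKE)
λ = (6.626 × 10^-34 J·s) / √(2 × 3.34 × 10^-27 kg × 2.126 × 10^-16 J)
λ = 5.56 × 10^-13 m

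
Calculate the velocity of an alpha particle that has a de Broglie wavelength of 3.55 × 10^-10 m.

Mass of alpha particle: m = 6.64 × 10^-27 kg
2.81 × 10^2 m/s

From the de Broglie relation λ = h/(mv), we solve for v:

v = h/(mλ)
v = (6.626 × 10^-34 J·s) / (6.64 × 10^-27 kg × 3.55 × 10^-10 m)
v = 2.81 × 10^2 m/s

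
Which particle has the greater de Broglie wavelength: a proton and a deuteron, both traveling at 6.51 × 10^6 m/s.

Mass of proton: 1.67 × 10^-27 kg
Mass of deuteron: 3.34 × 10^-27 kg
The proton has the longer wavelength.

Using λ = h/(mv), since both particles have the same velocity, the wavelength depends only on mass.

For proton: λ₁ = h/(m₁v) = 6.09 × 10^-14 m
For deuteron: λ₂ = h/(m₂v) = 3.05 × 10^-14 m

Since λ ∝ 1/m at constant velocity, the lighter particle has the longer wavelength.

The proton has the longer de Broglie wavelength.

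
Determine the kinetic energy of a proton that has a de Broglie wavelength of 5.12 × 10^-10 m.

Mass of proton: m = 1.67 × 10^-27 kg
5.01 × 10^-22 J (or 3.13 × 10^-3 eV)

From λ = h/√(2mKE), we solve for KE:

λ² = h²/(2mKE)
KE = h²/(2mλ²)
KE = (6.626 × 10^-34 J·s)² / (2 × 1.67 × 10^-27 kg × (5.12 × 10^-10 m)²)
KE = 5.01 × 10^-22 J
KE = 3.13 × 10^-3 eV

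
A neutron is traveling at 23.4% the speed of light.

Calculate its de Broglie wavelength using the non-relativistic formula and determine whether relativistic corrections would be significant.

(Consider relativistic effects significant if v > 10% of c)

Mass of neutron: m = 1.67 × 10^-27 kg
Yes, relativistic corrections are needed.

Using the non-relativistic de Broglie formula λ = h/(mv):

v = 23.4% × c = 7.015 × 10^7 m/s

λ = h/(mv)
λ = (6.626 × 10^-34 J·s) / (1.67 × 10^-27 kg × 7.015 × 10^7 m/s)
λ = 5.66 × 10^-15 m

Since v = 23.4% of c > 10% of c, relativistic corrections ARE significant and the actual wavelength would differ from this non-relativistic estimate.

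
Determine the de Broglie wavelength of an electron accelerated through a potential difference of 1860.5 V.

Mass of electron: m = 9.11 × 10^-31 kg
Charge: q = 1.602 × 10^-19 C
2.84 × 10^-11 m

When a particle is accelerated through voltage V, it gains kinetic energy KE = qV.

The de Broglie wavelength is then λ = h/√(2mqV):

λ = h/√(2mqV)
λ = (6.626 × 10^-34 J·s) / √(2 × 9.11 × 10^-31 kg × 1.602 × 10^-19 C × 1860.5 V)
λ = 2.84 × 10^-11 m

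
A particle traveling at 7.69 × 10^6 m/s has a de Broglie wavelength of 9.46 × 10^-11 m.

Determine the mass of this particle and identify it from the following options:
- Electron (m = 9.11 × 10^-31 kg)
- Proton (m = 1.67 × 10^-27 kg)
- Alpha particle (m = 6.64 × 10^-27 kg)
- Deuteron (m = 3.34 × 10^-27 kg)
The particle is an electron.

From λ = h/(mv), solve for mass:

m = h/(λv)
m = (6.626 × 10^-34 J·s) / (9.46 × 10^-11 m × 7.69 × 10^6 m/s)
m = 9.11 × 10^-31 kg

Comparing with the listed masses, this is closest to an electron.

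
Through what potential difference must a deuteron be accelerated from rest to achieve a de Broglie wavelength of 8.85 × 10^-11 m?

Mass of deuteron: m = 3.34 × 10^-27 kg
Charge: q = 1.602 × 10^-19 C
5.24 × 10^-2 V

From λ = h/√(2mqV), we solve for V:

λ² = h²/(2mqV)
V = h²/(2mqλ²)
V = (6.626 × 10^-34 J·s)² / (2 × 3.34 × 10^-27 kg × 1.602 × 10^-19 C × (8.85 × 10^-11 m)²)
V = 5.24 × 10^-2 V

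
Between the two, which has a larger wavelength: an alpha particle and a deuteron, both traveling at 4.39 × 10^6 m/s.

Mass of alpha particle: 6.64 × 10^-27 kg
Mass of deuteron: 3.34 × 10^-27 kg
The deuteron has the longer wavelength.

Using λ = h/(mv), since both particles have the same velocity, the wavelength depends only on mass.

For alpha particle: λ₁ = h/(m₁v) = 2.27 × 10^-14 m
For deuteron: λ₂ = h/(m₂v) = 4.52 × 10^-14 m

Since λ ∝ 1/m at constant velocity, the lighter particle has the longer wavelength.

The deuteron has the longer de Broglie wavelength.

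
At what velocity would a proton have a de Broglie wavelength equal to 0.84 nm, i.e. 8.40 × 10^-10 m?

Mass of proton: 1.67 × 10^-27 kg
4.72 × 10^2 m/s

From λ = h/(mv), solve for v:

v = h/(mλ)
v = (6.626 × 10^-34 J·s) / (1.67 × 10^-27 kg × 8.40 × 10^-10 m)
v = 4.72 × 10^2 m/s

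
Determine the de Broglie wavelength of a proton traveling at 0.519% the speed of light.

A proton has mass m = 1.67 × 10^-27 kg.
2.55 × 10^-13 m

Using the de Broglie relation λ = h/(mv):

v = 0.519% × c = 1.556 × 10^6 m/s

λ = h/(mv)
λ = (6.626 × 10^-34 J·s) / (1.67 × 10^-27 kg × 1.556 × 10^6 m/s)
λ = 2.55 × 10^-13 m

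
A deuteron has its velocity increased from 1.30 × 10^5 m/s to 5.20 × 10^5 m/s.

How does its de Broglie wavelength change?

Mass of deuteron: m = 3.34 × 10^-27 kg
The wavelength decreases by a factor of 4.

Using λ = h/(mv):

Initial wavelength: λ₁ = h/(mv₁) = 1.53 × 10^-12 m
Final wavelength: λ₂ = h/(mv₂) = 3.82 × 10^-13 m

Since λ ∝ 1/v, when velocity increases by a factor of 4, the wavelength decreases by a factor of 4.

λ₂/λ₁ = v₁/v₂ = 1/4

The wavelength decreases by a factor of 4.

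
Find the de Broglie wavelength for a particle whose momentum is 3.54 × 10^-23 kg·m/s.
1.87 × 10^-11 m

Using the de Broglie relation λ = h/p:

λ = h/p
λ = (6.626 × 10^-34 J·s) / (3.54 × 10^-23 kg·m/s)
λ = 1.87 × 10^-11 m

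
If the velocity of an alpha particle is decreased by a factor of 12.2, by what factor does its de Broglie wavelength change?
The wavelength increases by a factor of 12.2.

From λ = h/(mv), the wavelength is inversely proportional to velocity:

λ ∝ 1/v

If v → v/12.2, then λ → 12.2λ

When velocity is decreased by a factor of 12.2, the wavelength increases by a factor of 12.2.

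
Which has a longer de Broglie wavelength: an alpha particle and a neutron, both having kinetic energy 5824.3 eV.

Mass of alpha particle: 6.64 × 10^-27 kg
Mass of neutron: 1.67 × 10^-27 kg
The neutron has the longer wavelength.

Using λ = h/√(2mKE):

For alpha particle: λ₁ = h/√(2m₁KE) = 1.88 × 10^-13 m
For neutron: λ₂ = h/√(2m₂KE) = 3.75 × 10^-13 m

Since λ ∝ 1/√m at constant kinetic energy, the lighter particle has the longer wavelength.

The neutron has the longer de Broglie wavelength.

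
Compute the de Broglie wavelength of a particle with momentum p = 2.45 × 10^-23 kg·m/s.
2.70 × 10^-11 m

Using the de Broglie relation λ = h/p:

λ = h/p
λ = (6.626 × 10^-34 J·s) / (2.45 × 10^-23 kg·m/s)
λ = 2.70 × 10^-11 m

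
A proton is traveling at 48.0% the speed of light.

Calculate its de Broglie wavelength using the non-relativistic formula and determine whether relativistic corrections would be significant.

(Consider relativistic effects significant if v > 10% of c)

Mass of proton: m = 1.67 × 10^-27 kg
Yes, relativistic corrections are needed.

Using the non-relativistic de Broglie formula λ = h/(mv):

v = 48.0% × c = 1.439 × 10^8 m/s

λ = h/(mv)
λ = (6.626 × 10^-34 J·s) / (1.67 × 10^-27 kg × 1.439 × 10^8 m/s)
λ = 2.76 × 10^-15 m

Since v = 48.0% of c > 10% of c, relativistic corrections ARE significant and the actual wavelength would differ from this non-relativistic estimate.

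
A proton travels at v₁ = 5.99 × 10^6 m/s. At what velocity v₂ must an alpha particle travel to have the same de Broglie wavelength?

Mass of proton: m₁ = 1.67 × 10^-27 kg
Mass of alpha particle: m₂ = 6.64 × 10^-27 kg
v₂ = 1.51 × 10^6 m/s

For equal de Broglie wavelengths: λ₁ = λ₂

h/(m₁v₁) = h/(m₂v₂)
m₁v₁ = m₂v₂
v₂ = v₁ · (m₁/m₂)

v₂ = 5.99 × 10^6 m/s × (1.67 × 10^-27 kg / 6.64 × 10^-27 kg)
v₂ = 1.51 × 10^6 m/s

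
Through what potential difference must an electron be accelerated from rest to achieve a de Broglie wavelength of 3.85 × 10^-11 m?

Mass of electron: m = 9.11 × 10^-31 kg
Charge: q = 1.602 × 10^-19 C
1.01 × 10^3 V

From λ = h/√(2mqV), we solve for V:

λ² = h²/(2mqV)
V = h²/(2mqλ²)
V = (6.626 × 10^-34 J·s)² / (2 × 9.11 × 10^-31 kg × 1.602 × 10^-19 C × (3.85 × 10^-11 m)²)
V = 1.01 × 10^3 V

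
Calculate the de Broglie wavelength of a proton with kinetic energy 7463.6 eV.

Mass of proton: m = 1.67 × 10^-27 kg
3.32 × 10^-13 m

Using λ = h/√(2mKE):

First convert KE to Joules: KE = 7463.6 eV = 1.196 × 10^-15 J

λ = h/√(2mKE)
λ = (6.626 × 10^-34 J·s) / √(2 × 1.67 × 10^-27 kg × 1.196 × 10^-15 J)
λ = 3.32 × 10^-13 m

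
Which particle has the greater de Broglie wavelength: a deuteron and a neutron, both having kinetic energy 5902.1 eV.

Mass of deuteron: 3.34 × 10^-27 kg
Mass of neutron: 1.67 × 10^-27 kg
The neutron has the longer wavelength.

Using λ = h/√(2mKE):

For deuteron: λ₁ = h/√(2m₁KE) = 2.64 × 10^-13 m
For neutron: λ₂ = h/√(2m₂KE) = 3.73 × 10^-13 m

Since λ ∝ 1/√m at constant kinetic energy, the lighter particle has the longer wavelength.

The neutron has the longer de Broglie wavelength.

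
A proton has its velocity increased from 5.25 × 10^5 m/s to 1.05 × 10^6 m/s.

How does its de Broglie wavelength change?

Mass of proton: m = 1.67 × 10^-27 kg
The wavelength decreases by a factor of 2.

Using λ = h/(mv):

Initial wavelength: λ₁ = h/(mv₁) = 7.56 × 10^-13 m
Final wavelength: λ₂ = h/(mv₂) = 3.78 × 10^-13 m

Since λ ∝ 1/v, when velocity increases by a factor of 2, the wavelength decreases by a factor of 2.

λ₂/λ₁ = v₁/v₂ = 1/2

The wavelength decreases by a factor of 2.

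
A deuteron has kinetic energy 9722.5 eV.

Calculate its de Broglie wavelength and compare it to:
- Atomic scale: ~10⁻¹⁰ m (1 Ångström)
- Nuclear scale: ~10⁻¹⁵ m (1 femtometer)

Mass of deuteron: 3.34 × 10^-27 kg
λ = 2.05 × 10^-13 m, which is between nuclear and atomic scales.

Using λ = h/√(2mKE):

KE = 9722.5 eV = 1.558 × 10^-15 J

λ = h/√(2mKE)
λ = (6.626 × 10^-34 J·s) / √(2 × 3.34 × 10^-27 kg × 1.558 × 10^-15 J)
λ = 2.05 × 10^-13 m

Comparison:
- Atomic scale (10⁻¹⁰ m): λ is 0.0021× this size
- Nuclear scale (10⁻¹⁵ m): λ is 2.1e+02× this size

The wavelength is between nuclear and atomic scales.

This wavelength is appropriate for probing atomic structure but too large for nuclear physics experiments.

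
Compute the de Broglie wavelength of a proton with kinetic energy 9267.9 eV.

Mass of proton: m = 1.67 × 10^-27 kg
2.98 × 10^-13 m

Using λ = h/√(2mKE):

First convert KE to Joules: KE = 9267.9 eV = 1.485 × 10^-15 J

λ = h/√(2mKE)
λ = (6.626 × 10^-34 J·s) / √(2 × 1.67 × 10^-27 kg × 1.485 × 10^-15 J)
λ = 2.98 × 10^-13 m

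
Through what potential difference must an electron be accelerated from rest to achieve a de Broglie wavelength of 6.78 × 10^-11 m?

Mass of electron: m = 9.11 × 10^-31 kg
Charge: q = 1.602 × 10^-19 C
327 V

From λ = h/√(2mqV), we solve for V:

λ² = h²/(2mqV)
V = h²/(2mqλ²)
V = (6.626 × 10^-34 J·s)² / (2 × 9.11 × 10^-31 kg × 1.602 × 10^-19 C × (6.78 × 10^-11 m)²)
V = 327 V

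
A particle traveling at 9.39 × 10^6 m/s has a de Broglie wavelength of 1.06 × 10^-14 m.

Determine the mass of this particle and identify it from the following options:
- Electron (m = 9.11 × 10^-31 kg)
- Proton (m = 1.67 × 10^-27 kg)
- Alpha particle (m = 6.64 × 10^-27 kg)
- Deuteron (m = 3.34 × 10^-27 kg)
The particle is an alpha particle.

From λ = h/(mv), solve for mass:

m = h/(λv)
m = (6.626 × 10^-34 J·s) / (1.06 × 10^-14 m × 9.39 × 10^6 m/s)
m = 6.66 × 10^-27 kg

Comparing with the listed masses, this is closest to an alpha particle.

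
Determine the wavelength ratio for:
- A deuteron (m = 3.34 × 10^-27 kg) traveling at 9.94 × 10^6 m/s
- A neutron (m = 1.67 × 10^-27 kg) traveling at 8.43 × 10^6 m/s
λ₁/λ₂ = 0.424

Using λ = h/(mv):

λ₁ = h/(m₁v₁) = 2.00 × 10^-14 m
λ₂ = h/(m₂v₂) = 4.71 × 10^-14 m

Ratio λ₁/λ₂ = (m₂v₂)/(m₁v₁)
         = (1.67 × 10^-27 kg × 8.43 × 10^6 m/s) / (3.34 × 10^-27 kg × 9.94 × 10^6 m/s)
         = 0.424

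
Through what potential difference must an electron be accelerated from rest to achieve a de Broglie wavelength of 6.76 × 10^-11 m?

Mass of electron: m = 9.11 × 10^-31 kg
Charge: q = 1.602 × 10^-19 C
329 V

From λ = h/√(2mqV), we solve for V:

λ² = h²/(2mqV)
V = h²/(2mqλ²)
V = (6.626 × 10^-34 J·s)² / (2 × 9.11 × 10^-31 kg × 1.602 × 10^-19 C × (6.76 × 10^-11 m)²)
V = 329 V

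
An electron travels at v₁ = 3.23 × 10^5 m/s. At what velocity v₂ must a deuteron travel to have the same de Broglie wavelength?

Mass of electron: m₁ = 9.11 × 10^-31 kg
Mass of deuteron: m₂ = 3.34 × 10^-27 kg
v₂ = 8.81 × 10^1 m/s

For equal de Broglie wavelengths: λ₁ = λ₂

h/(m₁v₁) = h/(m₂v₂)
m₁v₁ = m₂v₂
v₂ = v₁ · (m₁/m₂)

v₂ = 3.23 × 10^5 m/s × (9.11 × 10^-31 kg / 3.34 × 10^-27 kg)
v₂ = 8.81 × 10^1 m/s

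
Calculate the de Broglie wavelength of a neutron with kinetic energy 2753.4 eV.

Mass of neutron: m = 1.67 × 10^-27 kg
5.46 × 10^-13 m

Using λ = h/√(2mKE):

First convert KE to Joules: KE = 2753.4 eV = 4.411 × 10^-16 J

λ = h/√(2mKE)
λ = (6.626 × 10^-34 J·s) / √(2 × 1.67 × 10^-27 kg × 4.411 × 10^-16 J)
λ = 5.46 × 10^-13 m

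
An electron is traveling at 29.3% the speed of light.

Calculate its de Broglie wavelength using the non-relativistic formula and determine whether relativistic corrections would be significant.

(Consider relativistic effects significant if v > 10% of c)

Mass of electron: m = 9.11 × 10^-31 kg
Yes, relativistic corrections are needed.

Using the non-relativistic de Broglie formula λ = h/(mv):

v = 29.3% × c = 8.784 × 10^7 m/s

λ = h/(mv)
λ = (6.626 × 10^-34 J·s) / (9.11 × 10^-31 kg × 8.784 × 10^7 m/s)
λ = 8.28 × 10^-12 m

Since v = 29.3% of c > 10% of c, relativistic corrections ARE significant and the actual wavelength would differ from this non-relativistic estimate.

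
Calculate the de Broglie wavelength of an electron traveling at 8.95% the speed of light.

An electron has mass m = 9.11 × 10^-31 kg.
2.71 × 10^-11 m

Using the de Broglie relation λ = h/(mv):

v = 8.95% × c = 2.683 × 10^7 m/s

λ = h/(mv)
λ = (6.626 × 10^-34 J·s) / (9.11 × 10^-31 kg × 2.683 × 10^7 m/s)
λ = 2.71 × 10^-11 m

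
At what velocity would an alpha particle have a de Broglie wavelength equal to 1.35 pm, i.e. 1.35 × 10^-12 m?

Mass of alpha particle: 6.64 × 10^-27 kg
7.39 × 10^4 m/s

From λ = h/(mv), solve for v:

v = h/(mλ)
v = (6.626 × 10^-34 J·s) / (6.64 × 10^-27 kg × 1.35 × 10^-12 m)
v = 7.39 × 10^4 m/s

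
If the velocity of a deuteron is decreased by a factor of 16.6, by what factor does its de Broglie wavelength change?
The wavelength increases by a factor of 16.6.

From λ = h/(mv), the wavelength is inversely proportional to velocity:

λ ∝ 1/v

If v → v/16.6, then λ → 16.6λ

When velocity is decreased by a factor of 16.6, the wavelength increases by a factor of 16.6.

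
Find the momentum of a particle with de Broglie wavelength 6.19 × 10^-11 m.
1.07 × 10^-23 kg·m/s

From the de Broglie relation λ = h/p, we solve for p:

p = h/λ
p = (6.626 × 10^-34 J·s) / (6.19 × 10^-11 m)
p = 1.07 × 10^-23 kg·m/s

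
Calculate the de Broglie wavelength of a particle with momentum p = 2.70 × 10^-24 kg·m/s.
2.45 × 10^-10 m

Using the de Broglie relation λ = h/p:

λ = h/p
λ = (6.626 × 10^-34 J·s) / (2.70 × 10^-24 kg·m/s)
λ = 2.45 × 10^-10 m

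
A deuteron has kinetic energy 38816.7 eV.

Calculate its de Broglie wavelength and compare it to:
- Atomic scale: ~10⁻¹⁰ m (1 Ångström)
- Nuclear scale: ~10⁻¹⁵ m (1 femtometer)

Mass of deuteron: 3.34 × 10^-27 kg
λ = 1.03 × 10^-13 m, which is between nuclear and atomic scales.

Using λ = h/√(2mKE):

KE = 38816.7 eV = 6.219 × 10^-15 J

λ = h/√(2mKE)
λ = (6.626 × 10^-34 J·s) / √(2 × 3.34 × 10^-27 kg × 6.219 × 10^-15 J)
λ = 1.03 × 10^-13 m

Comparison:
- Atomic scale (10⁻¹⁰ m): λ is 0.001× this size
- Nuclear scale (10⁻¹⁵ m): λ is 1e+02× this size

The wavelength is between nuclear and atomic scales.

This wavelength is appropriate for probing atomic structure but too large for nuclear physics experiments.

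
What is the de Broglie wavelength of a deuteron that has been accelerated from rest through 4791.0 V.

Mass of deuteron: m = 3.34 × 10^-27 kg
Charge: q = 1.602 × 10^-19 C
2.93 × 10^-13 m

When a particle is accelerated through voltage V, it gains kinetic energy KE = qV.

The de Broglie wavelength is then λ = h/√(2mqV):

λ = h/√(2mqV)
λ = (6.626 × 10^-34 J·s) / √(2 × 3.34 × 10^-27 kg × 1.602 × 10^-19 C × 4791.0 V)
λ = 2.93 × 10^-13 m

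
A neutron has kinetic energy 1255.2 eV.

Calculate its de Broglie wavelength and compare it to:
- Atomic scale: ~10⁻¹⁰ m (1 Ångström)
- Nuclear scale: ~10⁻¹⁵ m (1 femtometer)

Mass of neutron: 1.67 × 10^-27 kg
λ = 8.08 × 10^-13 m, which is between nuclear and atomic scales.

Using λ = h/√(2mKE):

KE = 1255.2 eV = 2.011 × 10^-16 J

λ = h/√(2mKE)
λ = (6.626 × 10^-34 J·s) / √(2 × 1.67 × 10^-27 kg × 2.011 × 10^-16 J)
λ = 8.08 × 10^-13 m

Comparison:
- Atomic scale (10⁻¹⁰ m): λ is 0.0081× this size
- Nuclear scale (10⁻¹⁵ m): λ is 8.1e+02× this size

The wavelength is between nuclear and atomic scales.

This wavelength is appropriate for probing atomic structure but too large for nuclear physics experiments.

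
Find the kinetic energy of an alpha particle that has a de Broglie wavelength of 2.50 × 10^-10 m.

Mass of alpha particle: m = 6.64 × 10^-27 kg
5.29 × 10^-22 J (or 3.30 × 10^-3 eV)

From λ = h/√(2mKE), we solve for KE:

λ² = h²/(2mKE)
KE = h²/(2mλ²)
KE = (6.626 × 10^-34 J·s)² / (2 × 6.64 × 10^-27 kg × (2.50 × 10^-10 m)²)
KE = 5.29 × 10^-22 J
KE = 3.30 × 10^-3 eV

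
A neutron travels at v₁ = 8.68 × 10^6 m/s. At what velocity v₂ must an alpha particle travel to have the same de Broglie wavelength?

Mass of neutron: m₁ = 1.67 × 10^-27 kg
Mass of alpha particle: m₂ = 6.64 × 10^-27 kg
v₂ = 2.18 × 10^6 m/s

For equal de Broglie wavelengths: λ₁ = λ₂

h/(m₁v₁) = h/(m₂v₂)
m₁v₁ = m₂v₂
v₂ = v₁ · (m₁/m₂)

v₂ = 8.68 × 10^6 m/s × (1.67 × 10^-27 kg / 6.64 × 10^-27 kg)
v₂ = 2.18 × 10^6 m/s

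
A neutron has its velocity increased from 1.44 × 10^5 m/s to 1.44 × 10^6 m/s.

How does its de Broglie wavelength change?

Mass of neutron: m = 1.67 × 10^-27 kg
The wavelength decreases by a factor of 10.

Using λ = h/(mv):

Initial wavelength: λ₁ = h/(mv₁) = 2.76 × 10^-12 m
Final wavelength: λ₂ = h/(mv₂) = 2.76 × 10^-13 m

Since λ ∝ 1/v, when velocity increases by a factor of 10, the wavelength decreases by a factor of 10.

λ₂/λ₁ = v₁/v₂ = 1/10

The wavelength decreases by a factor of 10.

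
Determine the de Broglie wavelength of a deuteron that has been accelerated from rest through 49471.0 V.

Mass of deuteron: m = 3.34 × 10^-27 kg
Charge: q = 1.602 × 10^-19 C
9.11 × 10^-14 m

When a particle is accelerated through voltage V, it gains kinetic energy KE = qV.

The de Broglie wavelength is then λ = h/√(2mqV):

λ = h/√(2mqV)
λ = (6.626 × 10^-34 J·s) / √(2 × 3.34 × 10^-27 kg × 1.602 × 10^-19 C × 49471.0 V)
λ = 9.11 × 10^-14 m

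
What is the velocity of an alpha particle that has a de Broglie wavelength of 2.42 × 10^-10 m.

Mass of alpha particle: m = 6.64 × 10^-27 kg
4.12 × 10^2 m/s

From the de Broglie relation λ = h/(mv), we solve for v:

v = h/(mλ)
v = (6.626 × 10^-34 J·s) / (6.64 × 10^-27 kg × 2.42 × 10^-10 m)
v = 4.12 × 10^2 m/s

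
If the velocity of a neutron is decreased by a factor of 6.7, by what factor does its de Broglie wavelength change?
The wavelength increases by a factor of 6.7.

From λ = h/(mv), the wavelength is inversely proportional to velocity:

λ ∝ 1/v

If v → v/6.7, then λ → 6.7λ

When velocity is decreased by a factor of 6.7, the wavelength increases by a factor of 6.7.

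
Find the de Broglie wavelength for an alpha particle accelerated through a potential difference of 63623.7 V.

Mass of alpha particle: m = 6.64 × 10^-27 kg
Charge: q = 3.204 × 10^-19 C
4.03 × 10^-14 m

When a particle is accelerated through voltage V, it gains kinetic energy KE = qV.

The de Broglie wavelength is then λ = h/√(2mqV):

λ = h/√(2mqV)
λ = (6.626 × 10^-34 J·s) / √(2 × 6.64 × 10^-27 kg × 3.204 × 10^-19 C × 63623.7 V)
λ = 4.03 × 10^-14 m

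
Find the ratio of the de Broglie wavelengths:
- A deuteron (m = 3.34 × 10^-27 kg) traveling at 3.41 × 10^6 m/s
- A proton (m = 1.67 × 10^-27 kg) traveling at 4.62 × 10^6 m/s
λ₁/λ₂ = 0.677

Using λ = h/(mv):

λ₁ = h/(m₁v₁) = 5.82 × 10^-14 m
λ₂ = h/(m₂v₂) = 8.59 × 10^-14 m

Ratio λ₁/λ₂ = (m₂v₂)/(m₁v₁)
         = (1.67 × 10^-27 kg × 4.62 × 10^6 m/s) / (3.34 × 10^-27 kg × 3.41 × 10^6 m/s)
         = 0.677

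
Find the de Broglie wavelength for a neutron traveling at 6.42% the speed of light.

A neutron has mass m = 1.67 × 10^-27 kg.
2.06 × 10^-14 m

Using the de Broglie relation λ = h/(mv):

v = 6.42% × c = 1.925 × 10^7 m/s

λ = h/(mv)
λ = (6.626 × 10^-34 J·s) / (1.67 × 10^-27 kg × 1.925 × 10^7 m/s)
λ = 2.06 × 10^-14 m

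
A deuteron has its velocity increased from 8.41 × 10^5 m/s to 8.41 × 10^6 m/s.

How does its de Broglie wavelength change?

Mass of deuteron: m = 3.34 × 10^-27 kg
The wavelength decreases by a factor of 10.

Using λ = h/(mv):

Initial wavelength: λ₁ = h/(mv₁) = 2.36 × 10^-13 m
Final wavelength: λ₂ = h/(mv₂) = 2.36 × 10^-14 m

Since λ ∝ 1/v, when velocity increases by a factor of 10, the wavelength decreases by a factor of 10.

λ₂/λ₁ = v₁/v₂ = 1/10

The wavelength decreases by a factor of 10.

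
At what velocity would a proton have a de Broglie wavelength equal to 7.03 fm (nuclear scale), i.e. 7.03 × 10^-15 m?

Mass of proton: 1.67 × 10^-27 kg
5.64 × 10^7 m/s

From λ = h/(mv), solve for v:

v = h/(mλ)
v = (6.626 × 10^-34 J·s) / (1.67 × 10^-27 kg × 7.03 × 10^-15 m)
v = 5.64 × 10^7 m/s

Note: This velocity is 18.8% of the speed of light, so relativistic corrections would be needed for a more accurate calculation.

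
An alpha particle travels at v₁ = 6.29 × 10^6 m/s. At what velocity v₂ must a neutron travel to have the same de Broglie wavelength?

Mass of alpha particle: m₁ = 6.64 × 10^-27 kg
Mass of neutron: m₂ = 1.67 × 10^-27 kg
v₂ = 2.50 × 10^7 m/s

For equal de Broglie wavelengths: λ₁ = λ₂

h/(m₁v₁) = h/(m₂v₂)
m₁v₁ = m₂v₂
v₂ = v₁ · (m₁/m₂)

v₂ = 6.29 × 10^6 m/s × (6.64 × 10^-27 kg / 1.67 × 10^-27 kg)
v₂ = 2.50 × 10^7 m/s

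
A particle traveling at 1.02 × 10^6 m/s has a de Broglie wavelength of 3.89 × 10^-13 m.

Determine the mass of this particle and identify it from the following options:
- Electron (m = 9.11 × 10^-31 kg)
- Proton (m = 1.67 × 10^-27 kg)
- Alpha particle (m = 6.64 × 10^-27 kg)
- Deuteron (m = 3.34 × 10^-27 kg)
The particle is a proton.

From λ = h/(mv), solve for mass:

m = h/(λv)
m = (6.626 × 10^-34 J·s) / (3.89 × 10^-13 m × 1.02 × 10^6 m/s)
m = 1.67 × 10^-27 kg

Comparing with the listed masses, this is closest to a proton.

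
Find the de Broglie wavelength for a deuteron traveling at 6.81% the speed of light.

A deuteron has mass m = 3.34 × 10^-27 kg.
9.72 × 10^-15 m

Using the de Broglie relation λ = h/(mv):

v = 6.81% × c = 2.042 × 10^7 m/s

λ = h/(mv)
λ = (6.626 × 10^-34 J·s) / (3.34 × 10^-27 kg × 2.042 × 10^7 m/s)
λ = 9.72 × 10^-15 m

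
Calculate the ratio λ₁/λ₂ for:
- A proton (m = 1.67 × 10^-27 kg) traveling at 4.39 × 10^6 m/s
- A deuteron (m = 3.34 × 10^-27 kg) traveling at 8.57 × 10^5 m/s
λ₁/λ₂ = 0.390

Using λ = h/(mv):

λ₁ = h/(m₁v₁) = 9.04 × 10^-14 m
λ₂ = h/(m₂v₂) = 2.31 × 10^-13 m

Ratio λ₁/λ₂ = (m₂v₂)/(m₁v₁)
         = (3.34 × 10^-27 kg × 8.57 × 10^5 m/s) / (1.67 × 10^-27 kg × 4.39 × 10^6 m/s)
         = 0.390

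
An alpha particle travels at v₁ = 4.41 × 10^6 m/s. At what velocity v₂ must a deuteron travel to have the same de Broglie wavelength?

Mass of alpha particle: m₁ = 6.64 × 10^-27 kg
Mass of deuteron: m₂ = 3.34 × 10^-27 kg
v₂ = 8.77 × 10^6 m/s

For equal de Broglie wavelengths: λ₁ = λ₂

h/(m₁v₁) = h/(m₂v₂)
m₁v₁ = m₂v₂
v₂ = v₁ · (m₁/m₂)

v₂ = 4.41 × 10^6 m/s × (6.64 × 10^-27 kg / 3.34 × 10^-27 kg)
v₂ = 8.77 × 10^6 m/s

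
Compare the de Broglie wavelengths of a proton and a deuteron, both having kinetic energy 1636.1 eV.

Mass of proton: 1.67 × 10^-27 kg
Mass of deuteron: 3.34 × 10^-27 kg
The proton has the longer wavelength.

Using λ = h/√(2mKE):

For proton: λ₁ = h/√(2m₁KE) = 7.08 × 10^-13 m
For deuteron: λ₂ = h/√(2m₂KE) = 5.01 × 10^-13 m

Since λ ∝ 1/√m at constant kinetic energy, the lighter particle has the longer wavelength.

The proton has the longer de Broglie wavelength.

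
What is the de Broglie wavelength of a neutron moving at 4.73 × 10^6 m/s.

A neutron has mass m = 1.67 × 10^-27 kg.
8.39 × 10^-14 m

Using the de Broglie relation λ = h/(mv):

λ = h/(mv)
λ = (6.626 × 10^-34 J·s) / (1.67 × 10^-27 kg × 4.73 × 10^6 m/s)
λ = 8.39 × 10^-14 m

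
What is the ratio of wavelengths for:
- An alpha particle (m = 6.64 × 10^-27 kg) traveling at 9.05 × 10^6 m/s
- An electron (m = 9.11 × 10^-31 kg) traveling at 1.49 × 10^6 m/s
λ₁/λ₂ = 2.26 × 10^-5

Using λ = h/(mv):

λ₁ = h/(m₁v₁) = 1.10 × 10^-14 m
λ₂ = h/(m₂v₂) = 4.88 × 10^-10 m

Ratio λ₁/λ₂ = (m₂v₂)/(m₁v₁)
         = (9.11 × 10^-31 kg × 1.49 × 10^6 m/s) / (6.64 × 10^-27 kg × 9.05 × 10^6 m/s)
         = 2.26 × 10^-5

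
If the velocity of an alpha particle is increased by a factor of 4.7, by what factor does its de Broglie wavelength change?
The wavelength decreases by a factor of 4.7.

From λ = h/(mv), the wavelength is inversely proportional to velocity:

λ ∝ 1/v

If v → 4.7v, then λ → λ/4.7

When velocity is increased by a factor of 4.7, the wavelength decreases by a factor of 4.7.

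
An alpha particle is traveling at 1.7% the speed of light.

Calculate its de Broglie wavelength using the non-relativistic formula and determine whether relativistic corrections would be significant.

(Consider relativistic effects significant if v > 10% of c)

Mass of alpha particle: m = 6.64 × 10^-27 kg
No, relativistic corrections are not needed.

Using the non-relativistic de Broglie formula λ = h/(mv):

v = 1.7% × c = 5.096 × 10^6 m/s

λ = h/(mv)
λ = (6.626 × 10^-34 J·s) / (6.64 × 10^-27 kg × 5.096 × 10^6 m/s)
λ = 1.96 × 10^-14 m

Since v = 1.7% of c < 10% of c, relativistic corrections are NOT significant and this non-relativistic result is a good approximation.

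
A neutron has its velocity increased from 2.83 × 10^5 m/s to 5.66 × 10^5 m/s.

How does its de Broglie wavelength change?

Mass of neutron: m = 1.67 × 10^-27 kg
The wavelength decreases by a factor of 2.

Using λ = h/(mv):

Initial wavelength: λ₁ = h/(mv₁) = 1.40 × 10^-12 m
Final wavelength: λ₂ = h/(mv₂) = 7.01 × 10^-13 m

Since λ ∝ 1/v, when velocity increases by a factor of 2, the wavelength decreases by a factor of 2.

λ₂/λ₁ = v₁/v₂ = 1/2

The wavelength decreases by a factor of 2.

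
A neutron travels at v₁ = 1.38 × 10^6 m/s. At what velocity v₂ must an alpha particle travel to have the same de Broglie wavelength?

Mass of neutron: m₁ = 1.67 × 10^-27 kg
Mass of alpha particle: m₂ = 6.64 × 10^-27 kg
v₂ = 3.47 × 10^5 m/s

For equal de Broglie wavelengths: λ₁ = λ₂

h/(m₁v₁) = h/(m₂v₂)
m₁v₁ = m₂v₂
v₂ = v₁ · (m₁/m₂)

v₂ = 1.38 × 10^6 m/s × (1.67 × 10^-27 kg / 6.64 × 10^-27 kg)
v₂ = 3.47 × 10^5 m/s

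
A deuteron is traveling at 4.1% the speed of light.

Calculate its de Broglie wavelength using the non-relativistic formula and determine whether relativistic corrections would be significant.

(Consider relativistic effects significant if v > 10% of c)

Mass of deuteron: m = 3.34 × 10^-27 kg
No, relativistic corrections are not needed.

Using the non-relativistic de Broglie formula λ = h/(mv):

v = 4.1% × c = 1.229 × 10^7 m/s

λ = h/(mv)
λ = (6.626 × 10^-34 J·s) / (3.34 × 10^-27 kg × 1.229 × 10^7 m/s)
λ = 1.61 × 10^-14 m

Since v = 4.1% of c < 10% of c, relativistic corrections are NOT significant and this non-relativistic result is a good approximation.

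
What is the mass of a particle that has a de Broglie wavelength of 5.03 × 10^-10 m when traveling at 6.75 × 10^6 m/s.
1.95 × 10^-31 kg

From the de Broglie relation λ = h/(mv), we solve for m:

m = h/(λv)
m = (6.626 × 10^-34 J·s) / (5.03 × 10^-10 m × 6.75 × 10^6 m/s)
m = 1.95 × 10^-31 kg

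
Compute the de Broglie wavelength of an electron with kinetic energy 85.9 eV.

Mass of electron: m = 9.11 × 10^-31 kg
1.32 × 10^-10 m

Using λ = h/√(2mKE):

First convert KE to Joules: KE = 85.9 eV = 1.376 × 10^-17 J

λ = h/√(2mKE)
λ = (6.626 × 10^-34 J·s) / √(2 × 9.11 × 10^-31 kg × 1.376 × 10^-17 J)
λ = 1.32 × 10^-10 m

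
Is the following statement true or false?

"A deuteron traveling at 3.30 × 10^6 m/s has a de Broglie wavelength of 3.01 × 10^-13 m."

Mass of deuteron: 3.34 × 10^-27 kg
False

The claim is incorrect.

Using λ = h/(mv):
λ = (6.626 × 10^-34 J·s) / (3.34 × 10^-27 kg × 3.30 × 10^6 m/s)
λ = 6.01 × 10^-14 m

The actual wavelength differs from the claimed 3.01 × 10^-13 m.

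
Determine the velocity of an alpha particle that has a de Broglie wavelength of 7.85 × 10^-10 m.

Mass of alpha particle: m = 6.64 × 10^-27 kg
1.27 × 10^2 m/s

From the de Broglie relation λ = h/(mv), we solve for v:

v = h/(mλ)
v = (6.626 × 10^-34 J·s) / (6.64 × 10^-27 kg × 7.85 × 10^-10 m)
v = 1.27 × 10^2 m/s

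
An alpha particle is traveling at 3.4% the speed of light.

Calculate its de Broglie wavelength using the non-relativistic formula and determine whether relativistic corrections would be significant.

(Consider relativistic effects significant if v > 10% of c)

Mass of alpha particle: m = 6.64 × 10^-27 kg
No, relativistic corrections are not needed.

Using the non-relativistic de Broglie formula λ = h/(mv):

v = 3.4% × c = 1.019 × 10^7 m/s

λ = h/(mv)
λ = (6.626 × 10^-34 J·s) / (6.64 × 10^-27 kg × 1.019 × 10^7 m/s)
λ = 9.79 × 10^-15 m

Since v = 3.4% of c < 10% of c, relativistic corrections are NOT significant and this non-relativistic result is a good approximation.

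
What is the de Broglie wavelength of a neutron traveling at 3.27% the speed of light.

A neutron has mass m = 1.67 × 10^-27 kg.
4.05 × 10^-14 m

Using the de Broglie relation λ = h/(mv):

v = 3.27% × c = 9.803 × 10^6 m/s

λ = h/(mv)
λ = (6.626 × 10^-34 J·s) / (1.67 × 10^-27 kg × 9.803 × 10^6 m/s)
λ = 4.05 × 10^-14 m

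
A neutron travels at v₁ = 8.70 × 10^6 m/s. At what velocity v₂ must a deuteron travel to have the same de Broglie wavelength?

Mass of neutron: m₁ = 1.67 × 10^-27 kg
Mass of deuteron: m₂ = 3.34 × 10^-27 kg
v₂ = 4.35 × 10^6 m/s

For equal de Broglie wavelengths: λ₁ = λ₂

h/(m₁v₁) = h/(m₂v₂)
m₁v₁ = m₂v₂
v₂ = v₁ · (m₁/m₂)

v₂ = 8.70 × 10^6 m/s × (1.67 × 10^-27 kg / 3.34 × 10^-27 kg)
v₂ = 4.35 × 10^6 m/s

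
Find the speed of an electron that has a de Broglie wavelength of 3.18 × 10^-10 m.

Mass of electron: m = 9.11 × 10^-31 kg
2.29 × 10^6 m/s

From the de Broglie relation λ = h/(mv), we solve for v:

v = h/(mλ)
v = (6.626 × 10^-34 J·s) / (9.11 × 10^-31 kg × 3.18 × 10^-10 m)
v = 2.29 × 10^6 m/s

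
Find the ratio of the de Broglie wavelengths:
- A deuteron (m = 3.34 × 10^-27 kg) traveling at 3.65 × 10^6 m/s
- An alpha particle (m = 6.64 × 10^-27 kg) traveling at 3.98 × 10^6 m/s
λ₁/λ₂ = 2.17

Using λ = h/(mv):

λ₁ = h/(m₁v₁) = 5.44 × 10^-14 m
λ₂ = h/(m₂v₂) = 2.51 × 10^-14 m

Ratio λ₁/λ₂ = (m₂v₂)/(m₁v₁)
         = (6.64 × 10^-27 kg × 3.98 × 10^6 m/s) / (3.34 × 10^-27 kg × 3.65 × 10^6 m/s)
         = 2.17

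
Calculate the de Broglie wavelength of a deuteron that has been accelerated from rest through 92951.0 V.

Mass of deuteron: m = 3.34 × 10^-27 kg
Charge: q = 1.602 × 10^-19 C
6.64 × 10^-14 m

When a particle is accelerated through voltage V, it gains kinetic energy KE = qV.

The de Broglie wavelength is then λ = h/√(2mqV):

λ = h/√(2mqV)
λ = (6.626 × 10^-34 J·s) / √(2 × 3.34 × 10^-27 kg × 1.602 × 10^-19 C × 92951.0 V)
λ = 6.64 × 10^-14 m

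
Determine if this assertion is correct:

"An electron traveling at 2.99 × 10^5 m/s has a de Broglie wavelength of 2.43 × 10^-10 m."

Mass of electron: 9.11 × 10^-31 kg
False

The claim is incorrect.

Using λ = h/(mv):
λ = (6.626 × 10^-34 J·s) / (9.11 × 10^-31 kg × 2.99 × 10^5 m/s)
λ = 2.43 × 10^-9 m

The actual wavelength differs from the claimed 2.43 × 10^-10 m.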